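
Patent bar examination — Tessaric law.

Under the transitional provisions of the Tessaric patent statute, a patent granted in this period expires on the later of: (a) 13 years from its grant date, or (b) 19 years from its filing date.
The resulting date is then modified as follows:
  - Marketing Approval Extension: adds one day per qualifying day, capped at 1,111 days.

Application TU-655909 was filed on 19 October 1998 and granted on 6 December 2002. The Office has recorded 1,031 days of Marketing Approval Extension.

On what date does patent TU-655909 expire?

(a) grant + 13 years → 6 December 2015.
(b) filing + 19 years → 19 October 2017.
Later of the two: 19 October 2017.
Marketing Approval Extension: 1031 days (within the 1111-day cap) → +1031 days → 15 August 2020.

August 15, 2020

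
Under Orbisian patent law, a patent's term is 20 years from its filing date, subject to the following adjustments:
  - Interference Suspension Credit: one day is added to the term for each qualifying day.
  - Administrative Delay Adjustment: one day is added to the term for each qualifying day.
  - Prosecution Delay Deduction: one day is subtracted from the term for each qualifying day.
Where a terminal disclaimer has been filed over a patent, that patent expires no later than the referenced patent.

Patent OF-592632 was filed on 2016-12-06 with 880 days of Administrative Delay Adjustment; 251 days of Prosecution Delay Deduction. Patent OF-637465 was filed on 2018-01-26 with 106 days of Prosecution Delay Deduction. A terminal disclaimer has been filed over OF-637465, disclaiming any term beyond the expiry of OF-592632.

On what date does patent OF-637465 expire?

Natural term of OF-637465:
  Base: filing + 20 years → 26 January 2038.
  Prosecution Delay Deduction: −106 days → 12 October 2037.
Expiry of referenced patent OF-592632:
  Base: filing + 20 years → 6 December 2036.
  Administrative Delay Adjustment: +880 days → 5 May 2039.
  Prosecution Delay Deduction: −251 days → 27 August 2038.
Terminal disclaimer: OF-637465 expires on the earlier of 12 October 2037 and 27 August 2038.

2037-10-12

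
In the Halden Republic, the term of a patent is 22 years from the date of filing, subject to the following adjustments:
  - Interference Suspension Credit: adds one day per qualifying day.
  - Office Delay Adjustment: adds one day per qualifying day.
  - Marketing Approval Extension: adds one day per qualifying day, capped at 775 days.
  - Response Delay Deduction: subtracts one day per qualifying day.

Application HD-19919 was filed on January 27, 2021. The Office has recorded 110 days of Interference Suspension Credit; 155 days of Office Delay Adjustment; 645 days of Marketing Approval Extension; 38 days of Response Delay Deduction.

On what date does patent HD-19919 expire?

Base term: filing date + 22 years → 27 January 2043.
Interference Suspension Credit: +110 days → 17 May 2043.
Office Delay Adjustment: +155 days → 19 October 2043.
Marketing Approval Extension: 645 days (within the 775-day cap) → +645 days → 25 July 2045.
Response Delay Deduction: −38 days → 17 June 2045.

June 17, 2045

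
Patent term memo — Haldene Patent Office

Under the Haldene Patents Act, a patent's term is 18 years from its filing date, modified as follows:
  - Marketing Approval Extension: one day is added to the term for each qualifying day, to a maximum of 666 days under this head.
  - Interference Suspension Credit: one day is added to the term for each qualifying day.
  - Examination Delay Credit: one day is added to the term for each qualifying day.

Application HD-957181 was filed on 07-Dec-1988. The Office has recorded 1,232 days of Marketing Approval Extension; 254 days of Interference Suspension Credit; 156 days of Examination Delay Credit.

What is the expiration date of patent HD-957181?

Base term: filing date + 18 years → 7 December 2006.
Marketing Approval Extension: 1232 days claimed exceeds the 666-day cap, so +666 days → 3 October 2008.
Interference Suspension Credit: +254 days → 14 June 2009.
Examination Delay Credit: +156 days → 17 November 2009.

November 17, 2009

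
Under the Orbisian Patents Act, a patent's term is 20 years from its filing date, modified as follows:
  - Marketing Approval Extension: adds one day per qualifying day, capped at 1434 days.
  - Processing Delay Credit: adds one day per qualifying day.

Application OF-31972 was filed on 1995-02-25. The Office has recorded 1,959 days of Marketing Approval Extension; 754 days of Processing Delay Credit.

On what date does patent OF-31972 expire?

Base term: filing date + 20 years → 25 February 2015.
Marketing Approval Extension: 1959 days claimed exceeds the 1434-day cap, so +1434 days → 29 January 2019.
Processing Delay Credit: +754 days → 21 February 2021.

2021-02-21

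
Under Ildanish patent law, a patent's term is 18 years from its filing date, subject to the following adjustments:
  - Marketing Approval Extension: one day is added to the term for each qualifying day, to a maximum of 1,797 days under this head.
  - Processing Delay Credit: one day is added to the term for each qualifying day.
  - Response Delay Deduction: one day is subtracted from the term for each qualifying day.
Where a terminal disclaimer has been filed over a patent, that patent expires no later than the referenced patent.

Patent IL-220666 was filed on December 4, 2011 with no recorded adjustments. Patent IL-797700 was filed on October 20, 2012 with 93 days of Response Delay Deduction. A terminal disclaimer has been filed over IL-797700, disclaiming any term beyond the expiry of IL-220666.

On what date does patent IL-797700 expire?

2029-12-04

Natural term of IL-797700:
  Base: filing + 18 years → 20 October 2030.
  Response Delay Deduction: −93 days → 19 July 2030.
Expiry of referenced patent IL-220666:
  Base: filing + 18 years → 4 December 2029.
Terminal disclaimer: IL-797700 expires on the earlier of 19 July 2030 and 4 December 2029.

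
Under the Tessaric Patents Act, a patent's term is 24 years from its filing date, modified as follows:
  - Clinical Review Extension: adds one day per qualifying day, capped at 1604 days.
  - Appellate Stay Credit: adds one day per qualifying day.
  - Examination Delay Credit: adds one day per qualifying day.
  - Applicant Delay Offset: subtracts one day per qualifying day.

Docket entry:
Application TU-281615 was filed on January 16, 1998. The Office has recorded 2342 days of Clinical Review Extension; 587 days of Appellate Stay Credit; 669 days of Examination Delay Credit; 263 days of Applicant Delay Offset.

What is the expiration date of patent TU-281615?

Base term: filing date + 24 years → 16 January 2022.
Clinical Review Extension: 2342 days claimed exceeds the 1604-day cap, so +1604 days → 8 June 2026.
Appellate Stay Credit: +587 days → 16 January 2028.
Examination Delay Credit: +669 days → 15 November 2029.
Applicant Delay Offset: −263 days → 25 February 2029.

2029-02-25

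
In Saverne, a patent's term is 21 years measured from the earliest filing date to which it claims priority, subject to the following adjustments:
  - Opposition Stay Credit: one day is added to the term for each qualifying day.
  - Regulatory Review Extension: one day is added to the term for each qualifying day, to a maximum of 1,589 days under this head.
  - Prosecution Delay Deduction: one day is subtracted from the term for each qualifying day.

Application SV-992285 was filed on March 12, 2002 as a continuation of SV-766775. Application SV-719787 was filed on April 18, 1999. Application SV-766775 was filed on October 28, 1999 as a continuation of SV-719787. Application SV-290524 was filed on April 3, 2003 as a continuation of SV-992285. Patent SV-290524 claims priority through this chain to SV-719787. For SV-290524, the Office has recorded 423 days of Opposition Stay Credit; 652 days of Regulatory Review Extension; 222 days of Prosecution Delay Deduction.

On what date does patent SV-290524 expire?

Earliest priority filing: 18 April 1999.
Base term: 18 April 1999 + 21 years → 18 April 2020.
Opposition Stay Credit: +423 days → 15 June 2021.
Regulatory Review Extension: 652 days (within the 1589-day cap) → +652 days → 29 March 2023.
Prosecution Delay Deduction: −222 days → 19 August 2022.

August 19, 2022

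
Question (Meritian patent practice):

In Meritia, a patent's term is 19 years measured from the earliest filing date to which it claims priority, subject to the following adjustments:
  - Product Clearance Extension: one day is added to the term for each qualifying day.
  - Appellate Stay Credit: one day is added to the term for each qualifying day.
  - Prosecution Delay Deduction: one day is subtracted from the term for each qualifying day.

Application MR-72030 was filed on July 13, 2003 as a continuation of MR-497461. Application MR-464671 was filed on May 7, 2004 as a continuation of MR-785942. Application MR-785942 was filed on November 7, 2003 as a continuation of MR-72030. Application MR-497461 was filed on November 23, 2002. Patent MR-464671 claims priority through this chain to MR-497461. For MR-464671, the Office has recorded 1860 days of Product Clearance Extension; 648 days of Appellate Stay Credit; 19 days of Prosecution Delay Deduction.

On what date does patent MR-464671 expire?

2028-09-16

Earliest priority filing: 23 November 2002.
Base term: 23 November 2002 + 19 years → 23 November 2021.
Product Clearance Extension: +1860 days → 27 December 2026.
Appellate Stay Credit: +648 days → 5 October 2028.
Prosecution Delay Deduction: −19 days → 16 September 2028.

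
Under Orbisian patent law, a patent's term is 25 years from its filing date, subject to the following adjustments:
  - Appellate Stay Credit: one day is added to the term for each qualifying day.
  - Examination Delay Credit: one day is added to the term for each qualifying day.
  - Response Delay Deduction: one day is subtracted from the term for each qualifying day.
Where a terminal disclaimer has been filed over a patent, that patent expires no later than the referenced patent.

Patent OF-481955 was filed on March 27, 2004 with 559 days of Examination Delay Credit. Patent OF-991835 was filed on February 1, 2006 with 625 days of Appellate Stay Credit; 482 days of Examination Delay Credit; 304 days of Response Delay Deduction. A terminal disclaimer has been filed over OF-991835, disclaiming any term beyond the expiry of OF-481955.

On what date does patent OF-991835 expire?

Natural term of OF-991835:
  Base: filing + 25 years → 1 February 2031.
  Appellate Stay Credit: +625 days → 18 October 2032.
  Examination Delay Credit: +482 days → 12 February 2034.
  Response Delay Deduction: −304 days → 14 April 2033.
Expiry of referenced patent OF-481955:
  Base: filing + 25 years → 27 March 2029.
  Examination Delay Credit: +559 days → 7 October 2030.
Terminal disclaimer: OF-991835 expires on the earlier of 14 April 2033 and 7 October 2030.

October 7, 2030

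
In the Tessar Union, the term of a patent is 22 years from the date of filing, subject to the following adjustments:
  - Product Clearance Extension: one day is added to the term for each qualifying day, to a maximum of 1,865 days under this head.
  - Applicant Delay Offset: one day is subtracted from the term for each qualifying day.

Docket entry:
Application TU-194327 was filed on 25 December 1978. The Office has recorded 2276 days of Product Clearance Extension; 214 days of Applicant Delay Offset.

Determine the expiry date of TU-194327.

July 3, 2005

Base term: filing date + 22 years → 25 December 2000.
Product Clearance Extension: 2276 days claimed exceeds the 1865-day cap, so +1865 days → 2 February 2006.
Applicant Delay Offset: −214 days → 3 July 2005.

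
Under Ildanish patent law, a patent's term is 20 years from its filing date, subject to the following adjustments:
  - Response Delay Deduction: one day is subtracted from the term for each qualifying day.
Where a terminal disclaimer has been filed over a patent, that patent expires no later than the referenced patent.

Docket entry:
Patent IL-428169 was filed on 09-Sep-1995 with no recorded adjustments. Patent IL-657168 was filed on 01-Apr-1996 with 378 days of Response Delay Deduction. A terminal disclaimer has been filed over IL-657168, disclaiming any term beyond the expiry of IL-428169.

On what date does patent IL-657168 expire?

Natural term of IL-657168:
  Base: filing + 20 years → 1 April 2016.
  Response Delay Deduction: −378 days → 20 March 2015.
Expiry of referenced patent IL-428169:
  Base: filing + 20 years → 9 September 2015.
Terminal disclaimer: IL-657168 expires on the earlier of 20 March 2015 and 9 September 2015.

March 20, 2015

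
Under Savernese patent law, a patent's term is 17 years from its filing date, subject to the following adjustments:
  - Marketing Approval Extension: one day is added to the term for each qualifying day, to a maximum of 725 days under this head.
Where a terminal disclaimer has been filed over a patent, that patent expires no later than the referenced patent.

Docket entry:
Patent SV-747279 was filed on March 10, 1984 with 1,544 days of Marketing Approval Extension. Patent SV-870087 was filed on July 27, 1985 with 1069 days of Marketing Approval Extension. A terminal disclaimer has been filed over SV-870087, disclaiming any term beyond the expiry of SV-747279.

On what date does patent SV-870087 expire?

Natural term of SV-870087:
  Base: filing + 17 years → 27 July 2002.
  Marketing Approval Extension: 1069 days claimed exceeds the 725-day cap, so +725 days → 21 July 2004.
Expiry of referenced patent SV-747279:
  Base: filing + 17 years → 10 March 2001.
  Marketing Approval Extension: 1544 days claimed exceeds the 725-day cap, so +725 days → 5 March 2003.
Terminal disclaimer: SV-870087 expires on the earlier of 21 July 2004 and 5 March 2003.

March 5, 2003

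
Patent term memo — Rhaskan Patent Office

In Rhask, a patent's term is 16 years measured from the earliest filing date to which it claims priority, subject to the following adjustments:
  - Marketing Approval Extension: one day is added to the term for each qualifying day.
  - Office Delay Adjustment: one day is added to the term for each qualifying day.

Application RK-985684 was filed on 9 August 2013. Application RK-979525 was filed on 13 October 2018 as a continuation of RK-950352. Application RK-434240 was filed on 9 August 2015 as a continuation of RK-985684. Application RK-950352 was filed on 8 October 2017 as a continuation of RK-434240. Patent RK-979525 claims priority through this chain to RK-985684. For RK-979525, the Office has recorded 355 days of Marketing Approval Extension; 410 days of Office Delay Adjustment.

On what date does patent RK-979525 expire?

September 13, 2031

Earliest priority filing: 9 August 2013.
Base term: 9 August 2013 + 16 years → 9 August 2029.
Marketing Approval Extension: +355 days → 30 July 2030.
Office Delay Adjustment: +410 days → 13 September 2031.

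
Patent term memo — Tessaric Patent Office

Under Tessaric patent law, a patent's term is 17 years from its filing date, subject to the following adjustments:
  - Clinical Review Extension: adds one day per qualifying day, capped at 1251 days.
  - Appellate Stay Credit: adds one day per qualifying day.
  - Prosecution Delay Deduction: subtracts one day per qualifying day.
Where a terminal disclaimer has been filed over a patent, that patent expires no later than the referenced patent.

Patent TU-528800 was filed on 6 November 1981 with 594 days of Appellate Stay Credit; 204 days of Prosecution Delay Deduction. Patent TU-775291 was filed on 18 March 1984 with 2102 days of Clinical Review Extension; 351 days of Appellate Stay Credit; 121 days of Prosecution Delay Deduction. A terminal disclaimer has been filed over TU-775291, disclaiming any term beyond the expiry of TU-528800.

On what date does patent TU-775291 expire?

Natural term of TU-775291:
  Base: filing + 17 years → 18 March 2001.
  Clinical Review Extension: 2102 days claimed exceeds the 1251-day cap, so +1251 days → 20 August 2004.
  Appellate Stay Credit: +351 days → 6 August 2005.
  Prosecution Delay Deduction: −121 days → 7 April 2005.
Expiry of referenced patent TU-528800:
  Base: filing + 17 years → 6 November 1998.
  Appellate Stay Credit: +594 days → 22 June 2000.
  Prosecution Delay Deduction: −204 days → 1 December 1999.
Terminal disclaimer: TU-775291 expires on the earlier of 7 April 2005 and 1 December 1999.

December 1, 1999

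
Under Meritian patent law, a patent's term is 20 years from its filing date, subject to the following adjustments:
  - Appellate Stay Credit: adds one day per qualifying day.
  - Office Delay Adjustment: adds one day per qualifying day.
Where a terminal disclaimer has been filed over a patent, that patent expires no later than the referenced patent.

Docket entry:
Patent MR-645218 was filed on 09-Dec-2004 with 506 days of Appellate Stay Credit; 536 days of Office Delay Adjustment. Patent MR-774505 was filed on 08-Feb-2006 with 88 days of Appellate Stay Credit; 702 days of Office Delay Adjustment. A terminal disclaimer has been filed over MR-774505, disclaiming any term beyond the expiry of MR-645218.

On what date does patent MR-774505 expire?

Natural term of MR-774505:
  Base: filing + 20 years → 8 February 2026.
  Appellate Stay Credit: +88 days → 7 May 2026.
  Office Delay Adjustment: +702 days → 8 April 2028.
Expiry of referenced patent MR-645218:
  Base: filing + 20 years → 9 December 2024.
  Appellate Stay Credit: +506 days → 29 April 2026.
  Office Delay Adjustment: +536 days → 17 October 2027.
Terminal disclaimer: MR-774505 expires on the earlier of 8 April 2028 and 17 October 2027.

October 17, 2027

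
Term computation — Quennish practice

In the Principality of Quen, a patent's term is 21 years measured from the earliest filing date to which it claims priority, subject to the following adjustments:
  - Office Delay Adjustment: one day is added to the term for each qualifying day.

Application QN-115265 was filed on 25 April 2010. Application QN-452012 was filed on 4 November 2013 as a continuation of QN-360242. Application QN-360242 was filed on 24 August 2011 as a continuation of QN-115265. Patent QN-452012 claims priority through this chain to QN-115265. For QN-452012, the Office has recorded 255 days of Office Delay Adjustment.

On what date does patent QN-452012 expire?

January 5, 2032

Earliest priority filing: 25 April 2010.
Base term: 25 April 2010 + 21 years → 25 April 2031.
Office Delay Adjustment: +255 days → 5 January 2032.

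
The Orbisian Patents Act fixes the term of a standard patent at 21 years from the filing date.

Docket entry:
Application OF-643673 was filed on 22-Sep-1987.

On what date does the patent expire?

Filing date + 21 years → 22 September 2008.

2008-09-22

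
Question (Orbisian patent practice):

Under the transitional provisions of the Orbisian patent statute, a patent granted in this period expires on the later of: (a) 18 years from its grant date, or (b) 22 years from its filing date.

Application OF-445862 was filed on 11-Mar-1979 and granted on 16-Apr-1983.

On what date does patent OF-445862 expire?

(a) grant + 18 years → 16 April 2001.
(b) filing + 22 years → 11 March 2001.
Later of the two: 16 April 2001.

2001-04-16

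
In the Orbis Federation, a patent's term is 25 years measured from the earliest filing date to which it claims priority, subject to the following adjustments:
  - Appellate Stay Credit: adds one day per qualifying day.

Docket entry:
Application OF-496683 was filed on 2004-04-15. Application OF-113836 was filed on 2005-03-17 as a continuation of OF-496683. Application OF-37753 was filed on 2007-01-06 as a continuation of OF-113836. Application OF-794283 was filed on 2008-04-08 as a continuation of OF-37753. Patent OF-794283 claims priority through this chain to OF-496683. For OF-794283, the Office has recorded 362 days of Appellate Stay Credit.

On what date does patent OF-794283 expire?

Earliest priority filing: 15 April 2004.
Base term: 15 April 2004 + 25 years → 15 April 2029.
Appellate Stay Credit: +362 days → 12 April 2030.

April 12, 2030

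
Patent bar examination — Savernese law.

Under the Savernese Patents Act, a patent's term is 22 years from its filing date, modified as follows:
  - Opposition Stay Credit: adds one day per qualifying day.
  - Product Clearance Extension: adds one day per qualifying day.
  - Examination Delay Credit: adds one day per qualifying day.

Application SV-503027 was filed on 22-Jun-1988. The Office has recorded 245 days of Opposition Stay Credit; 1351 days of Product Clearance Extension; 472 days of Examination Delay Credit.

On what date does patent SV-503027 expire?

February 19, 2016

Base term: filing date + 22 years → 22 June 2010.
Opposition Stay Credit: +245 days → 22 February 2011.
Product Clearance Extension: +1351 days → 4 November 2014.
Examination Delay Credit: +472 days → 19 February 2016.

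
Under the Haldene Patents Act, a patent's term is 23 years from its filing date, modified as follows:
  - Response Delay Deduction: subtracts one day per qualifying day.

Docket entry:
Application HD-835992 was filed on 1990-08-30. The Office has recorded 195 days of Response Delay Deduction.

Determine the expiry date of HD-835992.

February 16, 2013

Base term: filing date + 23 years → 30 August 2013.
Response Delay Deduction: −195 days → 16 February 2013.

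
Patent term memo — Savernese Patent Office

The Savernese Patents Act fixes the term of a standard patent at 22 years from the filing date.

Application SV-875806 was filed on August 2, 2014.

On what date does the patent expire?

August 2, 2036

Filing date + 22 years → 2 August 2036.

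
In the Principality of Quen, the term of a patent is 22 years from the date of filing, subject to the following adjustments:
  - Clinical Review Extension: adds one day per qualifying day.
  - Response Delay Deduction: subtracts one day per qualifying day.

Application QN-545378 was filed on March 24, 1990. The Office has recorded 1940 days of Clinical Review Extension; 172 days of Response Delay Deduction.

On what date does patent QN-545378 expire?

Base term: filing date + 22 years → 24 March 2012.
Clinical Review Extension: +1940 days → 16 July 2017.
Response Delay Deduction: −172 days → 25 January 2017.

January 25, 2017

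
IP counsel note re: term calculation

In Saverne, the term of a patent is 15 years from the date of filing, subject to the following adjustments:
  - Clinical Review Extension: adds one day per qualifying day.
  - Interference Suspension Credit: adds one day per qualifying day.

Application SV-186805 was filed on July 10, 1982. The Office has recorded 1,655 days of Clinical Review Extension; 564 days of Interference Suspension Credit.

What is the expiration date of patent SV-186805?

Base term: filing date + 15 years → 10 July 1997.
Clinical Review Extension: +1655 days → 20 January 2002.
Interference Suspension Credit: +564 days → 7 August 2003.

2003-08-07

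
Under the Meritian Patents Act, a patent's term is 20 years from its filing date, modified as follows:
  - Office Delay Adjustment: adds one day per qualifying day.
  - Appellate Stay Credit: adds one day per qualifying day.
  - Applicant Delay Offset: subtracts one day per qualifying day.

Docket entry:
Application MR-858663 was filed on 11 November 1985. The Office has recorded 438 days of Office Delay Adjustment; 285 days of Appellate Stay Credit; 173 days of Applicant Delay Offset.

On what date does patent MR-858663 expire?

Base term: filing date + 20 years → 11 November 2005.
Office Delay Adjustment: +438 days → 23 January 2007.
Appellate Stay Credit: +285 days → 4 November 2007.
Applicant Delay Offset: −173 days → 15 May 2007.

May 15, 2007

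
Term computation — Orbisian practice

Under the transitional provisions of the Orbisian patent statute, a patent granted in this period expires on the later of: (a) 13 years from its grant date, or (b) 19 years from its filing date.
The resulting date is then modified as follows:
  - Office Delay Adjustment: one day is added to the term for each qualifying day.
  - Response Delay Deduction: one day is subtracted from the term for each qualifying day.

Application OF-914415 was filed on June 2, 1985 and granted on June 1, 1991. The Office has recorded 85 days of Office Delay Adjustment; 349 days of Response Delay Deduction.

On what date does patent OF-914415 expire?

(a) grant + 13 years → 1 June 2004.
(b) filing + 19 years → 2 June 2004.
Later of the two: 2 June 2004.
Office Delay Adjustment: +85 days → 26 August 2004.
Response Delay Deduction: −349 days → 12 September 2003.

September 12, 2003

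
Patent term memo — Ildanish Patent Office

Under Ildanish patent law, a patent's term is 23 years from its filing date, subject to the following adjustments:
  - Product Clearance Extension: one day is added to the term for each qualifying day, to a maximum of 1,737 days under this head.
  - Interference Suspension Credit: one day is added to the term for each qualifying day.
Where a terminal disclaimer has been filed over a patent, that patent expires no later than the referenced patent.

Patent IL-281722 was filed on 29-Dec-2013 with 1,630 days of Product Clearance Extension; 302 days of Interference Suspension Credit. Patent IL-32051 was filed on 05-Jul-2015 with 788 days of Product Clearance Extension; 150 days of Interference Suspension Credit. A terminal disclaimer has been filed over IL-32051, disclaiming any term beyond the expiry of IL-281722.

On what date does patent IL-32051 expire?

January 28, 2041

Natural term of IL-32051:
  Base: filing + 23 years → 5 July 2038.
  Product Clearance Extension: 788 days (within the 1737-day cap) → +788 days → 31 August 2040.
  Interference Suspension Credit: +150 days → 28 January 2041.
Expiry of referenced patent IL-281722:
  Base: filing + 23 years → 29 December 2036.
  Product Clearance Extension: 1630 days (within the 1737-day cap) → +1630 days → 16 June 2041.
  Interference Suspension Credit: +302 days → 14 April 2042.
Terminal disclaimer: IL-32051 expires on the earlier of 28 January 2041 and 14 April 2042.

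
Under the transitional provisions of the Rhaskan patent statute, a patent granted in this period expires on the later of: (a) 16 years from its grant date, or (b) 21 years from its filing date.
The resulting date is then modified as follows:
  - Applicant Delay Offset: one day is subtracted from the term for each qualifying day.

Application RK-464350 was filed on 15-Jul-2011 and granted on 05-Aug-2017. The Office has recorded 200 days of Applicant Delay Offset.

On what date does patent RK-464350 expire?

(a) grant + 16 years → 5 August 2033.
(b) filing + 21 years → 15 July 2032.
Later of the two: 5 August 2033.
Applicant Delay Offset: −200 days → 17 January 2033.

January 17, 2033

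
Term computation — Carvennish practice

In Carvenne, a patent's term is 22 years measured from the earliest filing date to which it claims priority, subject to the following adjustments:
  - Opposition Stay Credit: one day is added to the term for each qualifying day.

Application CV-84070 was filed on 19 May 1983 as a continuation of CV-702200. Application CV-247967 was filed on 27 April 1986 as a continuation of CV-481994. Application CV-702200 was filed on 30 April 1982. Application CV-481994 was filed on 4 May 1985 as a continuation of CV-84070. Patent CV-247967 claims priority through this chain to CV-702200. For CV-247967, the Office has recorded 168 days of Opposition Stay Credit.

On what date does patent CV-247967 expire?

Earliest priority filing: 30 April 1982.
Base term: 30 April 1982 + 22 years → 30 April 2004.
Opposition Stay Credit: +168 days → 15 October 2004.

2004-10-15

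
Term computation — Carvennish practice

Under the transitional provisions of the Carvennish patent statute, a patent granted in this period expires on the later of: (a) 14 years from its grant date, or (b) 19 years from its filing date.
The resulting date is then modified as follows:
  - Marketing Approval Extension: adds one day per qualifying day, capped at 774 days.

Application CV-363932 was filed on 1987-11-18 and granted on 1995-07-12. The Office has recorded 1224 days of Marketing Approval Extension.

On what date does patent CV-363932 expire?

August 25, 2011

(a) grant + 14 years → 12 July 2009.
(b) filing + 19 years → 18 November 2006.
Later of the two: 12 July 2009.
Marketing Approval Extension: 1224 days claimed exceeds the 774-day cap, so +774 days → 25 August 2011.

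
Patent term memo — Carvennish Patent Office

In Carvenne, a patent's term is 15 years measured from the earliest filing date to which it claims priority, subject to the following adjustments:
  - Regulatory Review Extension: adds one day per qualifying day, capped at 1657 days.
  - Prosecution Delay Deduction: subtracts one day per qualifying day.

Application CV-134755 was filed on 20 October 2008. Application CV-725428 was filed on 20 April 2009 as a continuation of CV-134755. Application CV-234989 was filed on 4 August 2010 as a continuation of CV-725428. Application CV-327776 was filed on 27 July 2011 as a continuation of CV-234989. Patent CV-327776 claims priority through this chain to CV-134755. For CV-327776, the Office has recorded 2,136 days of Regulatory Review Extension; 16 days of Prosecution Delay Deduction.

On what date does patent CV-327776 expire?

April 17, 2028

Earliest priority filing: 20 October 2008.
Base term: 20 October 2008 + 15 years → 20 October 2023.
Regulatory Review Extension: 2136 days claimed exceeds the 1657-day cap, so +1657 days → 3 May 2028.
Prosecution Delay Deduction: −16 days → 17 April 2028.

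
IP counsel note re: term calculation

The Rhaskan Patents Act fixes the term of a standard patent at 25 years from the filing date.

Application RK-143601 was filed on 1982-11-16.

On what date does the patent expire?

2007-11-16

Filing date + 25 years → 16 November 2007.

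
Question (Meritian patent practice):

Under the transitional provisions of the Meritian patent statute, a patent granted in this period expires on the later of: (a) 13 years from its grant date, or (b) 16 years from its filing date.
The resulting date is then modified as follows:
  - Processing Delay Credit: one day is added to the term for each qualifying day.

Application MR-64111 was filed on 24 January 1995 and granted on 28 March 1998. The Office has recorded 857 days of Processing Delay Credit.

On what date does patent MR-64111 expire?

(a) grant + 13 years → 28 March 2011.
(b) filing + 16 years → 24 January 2011.
Later of the two: 28 March 2011.
Processing Delay Credit: +857 days → 1 August 2013.

2013-08-01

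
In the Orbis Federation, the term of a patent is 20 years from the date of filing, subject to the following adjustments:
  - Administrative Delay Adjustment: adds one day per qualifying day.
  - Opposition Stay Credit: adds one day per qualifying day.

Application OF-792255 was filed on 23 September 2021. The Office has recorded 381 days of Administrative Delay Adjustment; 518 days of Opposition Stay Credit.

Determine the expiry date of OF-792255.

Base term: filing date + 20 years → 23 September 2041.
Administrative Delay Adjustment: +381 days → 9 October 2042.
Opposition Stay Credit: +518 days → 10 March 2044.

2044-03-10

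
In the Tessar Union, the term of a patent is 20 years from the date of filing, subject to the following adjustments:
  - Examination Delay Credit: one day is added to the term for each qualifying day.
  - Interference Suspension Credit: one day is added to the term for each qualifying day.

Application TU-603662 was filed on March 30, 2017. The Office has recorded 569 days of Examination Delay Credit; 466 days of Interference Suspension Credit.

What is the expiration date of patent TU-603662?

2040-01-29

Base term: filing date + 20 years → 30 March 2037.
Examination Delay Credit: +569 days → 20 October 2038.
Interference Suspension Credit: +466 days → 29 January 2040.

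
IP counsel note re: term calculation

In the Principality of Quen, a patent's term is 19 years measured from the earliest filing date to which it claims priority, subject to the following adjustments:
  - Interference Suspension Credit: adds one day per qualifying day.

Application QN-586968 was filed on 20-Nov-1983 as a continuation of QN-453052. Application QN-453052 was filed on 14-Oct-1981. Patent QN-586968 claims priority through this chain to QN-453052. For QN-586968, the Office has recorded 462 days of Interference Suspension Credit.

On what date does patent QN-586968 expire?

2002-01-19

Earliest priority filing: 14 October 1981.
Base term: 14 October 1981 + 19 years → 14 October 2000.
Interference Suspension Credit: +462 days → 19 January 2002.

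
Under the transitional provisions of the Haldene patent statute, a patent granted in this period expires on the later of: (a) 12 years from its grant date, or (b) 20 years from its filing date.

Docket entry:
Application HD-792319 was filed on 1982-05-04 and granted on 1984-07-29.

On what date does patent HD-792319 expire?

May 4, 2002

(a) grant + 12 years → 29 July 1996.
(b) filing + 20 years → 4 May 2002.
Later of the two: 4 May 2002.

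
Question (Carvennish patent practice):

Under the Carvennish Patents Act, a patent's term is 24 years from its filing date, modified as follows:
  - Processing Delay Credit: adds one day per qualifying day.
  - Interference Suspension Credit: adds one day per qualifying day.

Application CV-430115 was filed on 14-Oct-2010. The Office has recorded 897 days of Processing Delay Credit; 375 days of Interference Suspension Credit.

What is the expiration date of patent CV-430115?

2038-04-08

Base term: filing date + 24 years → 14 October 2034.
Processing Delay Credit: +897 days → 29 March 2037.
Interference Suspension Credit: +375 days → 8 April 2038.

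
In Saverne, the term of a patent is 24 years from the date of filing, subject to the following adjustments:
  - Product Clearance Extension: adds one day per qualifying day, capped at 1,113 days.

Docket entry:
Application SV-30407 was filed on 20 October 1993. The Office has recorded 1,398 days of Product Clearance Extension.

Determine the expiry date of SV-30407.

Base term: filing date + 24 years → 20 October 2017.
Product Clearance Extension: 1398 days claimed exceeds the 1113-day cap, so +1113 days → 6 November 2020.

November 6, 2020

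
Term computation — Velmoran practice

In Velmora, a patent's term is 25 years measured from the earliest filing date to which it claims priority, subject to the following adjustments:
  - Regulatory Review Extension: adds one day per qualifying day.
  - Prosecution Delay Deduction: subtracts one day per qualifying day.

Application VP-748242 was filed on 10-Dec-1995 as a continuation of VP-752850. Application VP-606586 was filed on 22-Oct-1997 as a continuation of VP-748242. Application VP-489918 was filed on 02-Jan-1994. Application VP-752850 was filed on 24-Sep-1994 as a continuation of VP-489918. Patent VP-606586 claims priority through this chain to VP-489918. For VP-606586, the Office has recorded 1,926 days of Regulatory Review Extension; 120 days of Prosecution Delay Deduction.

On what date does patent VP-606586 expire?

2023-12-13

Earliest priority filing: 2 January 1994.
Base term: 2 January 1994 + 25 years → 2 January 2019.
Regulatory Review Extension: +1926 days → 11 April 2024.
Prosecution Delay Deduction: −120 days → 13 December 2023.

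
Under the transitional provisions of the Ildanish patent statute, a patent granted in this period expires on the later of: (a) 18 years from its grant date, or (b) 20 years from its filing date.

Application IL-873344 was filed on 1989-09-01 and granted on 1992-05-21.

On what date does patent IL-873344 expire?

2010-05-21

(a) grant + 18 years → 21 May 2010.
(b) filing + 20 years → 1 September 2009.
Later of the two: 21 May 2010.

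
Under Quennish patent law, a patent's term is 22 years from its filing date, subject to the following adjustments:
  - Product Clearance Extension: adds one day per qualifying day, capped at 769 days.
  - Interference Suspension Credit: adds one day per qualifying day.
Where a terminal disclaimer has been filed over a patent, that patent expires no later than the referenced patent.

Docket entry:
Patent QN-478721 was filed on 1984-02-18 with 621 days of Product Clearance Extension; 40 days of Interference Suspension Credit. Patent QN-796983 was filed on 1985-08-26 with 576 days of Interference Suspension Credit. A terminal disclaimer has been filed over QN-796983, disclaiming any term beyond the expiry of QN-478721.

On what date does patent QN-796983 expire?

Natural term of QN-796983:
  Base: filing + 22 years → 26 August 2007.
  Interference Suspension Credit: +576 days → 24 March 2009.
Expiry of referenced patent QN-478721:
  Base: filing + 22 years → 18 February 2006.
  Product Clearance Extension: 621 days (within the 769-day cap) → +621 days → 1 November 2007.
  Interference Suspension Credit: +40 days → 11 December 2007.
Terminal disclaimer: QN-796983 expires on the earlier of 24 March 2009 and 11 December 2007.

December 11, 2007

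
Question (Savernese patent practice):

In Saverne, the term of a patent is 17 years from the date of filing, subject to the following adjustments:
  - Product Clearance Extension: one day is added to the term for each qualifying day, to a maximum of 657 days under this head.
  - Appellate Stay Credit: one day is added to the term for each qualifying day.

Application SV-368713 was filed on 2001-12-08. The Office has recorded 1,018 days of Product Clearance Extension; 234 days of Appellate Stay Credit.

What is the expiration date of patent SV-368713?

2021-05-17

Base term: filing date + 17 years → 8 December 2018.
Product Clearance Extension: 1018 days claimed exceeds the 657-day cap, so +657 days → 25 September 2020.
Appellate Stay Credit: +234 days → 17 May 2021.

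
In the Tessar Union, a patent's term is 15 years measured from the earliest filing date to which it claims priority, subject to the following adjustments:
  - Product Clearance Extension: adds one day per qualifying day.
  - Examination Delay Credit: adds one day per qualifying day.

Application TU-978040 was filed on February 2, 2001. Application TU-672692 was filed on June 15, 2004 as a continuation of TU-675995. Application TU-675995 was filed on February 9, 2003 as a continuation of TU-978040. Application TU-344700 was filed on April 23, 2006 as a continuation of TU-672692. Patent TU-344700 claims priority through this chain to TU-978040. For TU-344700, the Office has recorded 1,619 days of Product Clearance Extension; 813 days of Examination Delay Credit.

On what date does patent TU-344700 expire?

September 30, 2022

Earliest priority filing: 2 February 2001.
Base term: 2 February 2001 + 15 years → 2 February 2016.
Product Clearance Extension: +1619 days → 9 July 2020.
Examination Delay Credit: +813 days → 30 September 2022.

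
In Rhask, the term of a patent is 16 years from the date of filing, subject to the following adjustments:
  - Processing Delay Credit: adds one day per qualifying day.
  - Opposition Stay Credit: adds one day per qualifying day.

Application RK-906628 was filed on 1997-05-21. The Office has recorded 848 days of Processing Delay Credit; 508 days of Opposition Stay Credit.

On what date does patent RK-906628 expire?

Base term: filing date + 16 years → 21 May 2013.
Processing Delay Credit: +848 days → 16 September 2015.
Opposition Stay Credit: +508 days → 5 February 2017.

February 5, 2017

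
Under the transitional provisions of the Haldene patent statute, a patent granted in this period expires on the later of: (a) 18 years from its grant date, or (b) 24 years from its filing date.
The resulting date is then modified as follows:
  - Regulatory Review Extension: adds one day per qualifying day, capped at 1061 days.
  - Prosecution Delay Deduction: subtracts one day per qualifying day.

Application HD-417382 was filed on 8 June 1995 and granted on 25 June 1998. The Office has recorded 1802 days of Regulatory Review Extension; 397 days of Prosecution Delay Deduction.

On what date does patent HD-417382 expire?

2021-04-02

(a) grant + 18 years → 25 June 2016.
(b) filing + 24 years → 8 June 2019.
Later of the two: 8 June 2019.
Regulatory Review Extension: 1802 days claimed exceeds the 1061-day cap, so +1061 days → 4 May 2022.
Prosecution Delay Deduction: −397 days → 2 April 2021.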